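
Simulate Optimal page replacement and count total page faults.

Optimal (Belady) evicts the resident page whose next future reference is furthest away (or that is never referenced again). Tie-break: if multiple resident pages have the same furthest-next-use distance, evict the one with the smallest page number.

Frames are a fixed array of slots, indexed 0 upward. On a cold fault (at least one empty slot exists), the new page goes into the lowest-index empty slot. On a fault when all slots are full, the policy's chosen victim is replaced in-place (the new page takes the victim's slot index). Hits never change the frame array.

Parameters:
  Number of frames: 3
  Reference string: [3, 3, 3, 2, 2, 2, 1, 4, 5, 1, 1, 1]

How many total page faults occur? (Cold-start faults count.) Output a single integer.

Step 0: ref 3 → FAULT, frames=[3,-,-]
Step 1: ref 3 → HIT, frames=[3,-,-]
Step 2: ref 3 → HIT, frames=[3,-,-]
Step 3: ref 2 → FAULT, frames=[3,2,-]
Step 4: ref 2 → HIT, frames=[3,2,-]
Step 5: ref 2 → HIT, frames=[3,2,-]
Step 6: ref 1 → FAULT, frames=[3,2,1]
Step 7: ref 4 → FAULT (evict 2), frames=[3,4,1]
Step 8: ref 5 → FAULT (evict 3), frames=[5,4,1]
Step 9: ref 1 → HIT, frames=[5,4,1]
Step 10: ref 1 → HIT, frames=[5,4,1]
Step 11: ref 1 → HIT, frames=[5,4,1]
Total faults: 5

Answer: 5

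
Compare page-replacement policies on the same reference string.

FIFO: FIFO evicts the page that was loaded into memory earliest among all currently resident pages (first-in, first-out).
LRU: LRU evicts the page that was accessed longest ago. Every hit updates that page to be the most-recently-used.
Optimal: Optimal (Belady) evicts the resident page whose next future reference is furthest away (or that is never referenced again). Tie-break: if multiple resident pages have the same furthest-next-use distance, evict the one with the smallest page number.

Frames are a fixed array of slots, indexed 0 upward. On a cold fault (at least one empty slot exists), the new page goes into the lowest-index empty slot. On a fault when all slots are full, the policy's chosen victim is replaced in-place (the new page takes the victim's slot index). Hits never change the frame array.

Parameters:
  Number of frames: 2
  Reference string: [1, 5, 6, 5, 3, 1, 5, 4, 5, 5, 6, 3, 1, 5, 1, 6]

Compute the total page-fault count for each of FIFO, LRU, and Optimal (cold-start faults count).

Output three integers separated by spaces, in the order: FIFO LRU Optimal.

Answer: 12 12 10

Derivation:
--- FIFO ---
  step 0: ref 1 -> FAULT, frames=[1,-] (faults so far: 1)
  step 1: ref 5 -> FAULT, frames=[1,5] (faults so far: 2)
  step 2: ref 6 -> FAULT, evict 1, frames=[6,5] (faults so far: 3)
  step 3: ref 5 -> HIT, frames=[6,5] (faults so far: 3)
  step 4: ref 3 -> FAULT, evict 5, frames=[6,3] (faults so far: 4)
  step 5: ref 1 -> FAULT, evict 6, frames=[1,3] (faults so far: 5)
  step 6: ref 5 -> FAULT, evict 3, frames=[1,5] (faults so far: 6)
  step 7: ref 4 -> FAULT, evict 1, frames=[4,5] (faults so far: 7)
  step 8: ref 5 -> HIT, frames=[4,5] (faults so far: 7)
  step 9: ref 5 -> HIT, frames=[4,5] (faults so far: 7)
  step 10: ref 6 -> FAULT, evict 5, frames=[4,6] (faults so far: 8)
  step 11: ref 3 -> FAULT, evict 4, frames=[3,6] (faults so far: 9)
  step 12: ref 1 -> FAULT, evict 6, frames=[3,1] (faults so far: 10)
  step 13: ref 5 -> FAULT, evict 3, frames=[5,1] (faults so far: 11)
  step 14: ref 1 -> HIT, frames=[5,1] (faults so far: 11)
  step 15: ref 6 -> FAULT, evict 1, frames=[5,6] (faults so far: 12)
  FIFO total faults: 12
--- LRU ---
  step 0: ref 1 -> FAULT, frames=[1,-] (faults so far: 1)
  step 1: ref 5 -> FAULT, frames=[1,5] (faults so far: 2)
  step 2: ref 6 -> FAULT, evict 1, frames=[6,5] (faults so far: 3)
  step 3: ref 5 -> HIT, frames=[6,5] (faults so far: 3)
  step 4: ref 3 -> FAULT, evict 6, frames=[3,5] (faults so far: 4)
  step 5: ref 1 -> FAULT, evict 5, frames=[3,1] (faults so far: 5)
  step 6: ref 5 -> FAULT, evict 3, frames=[5,1] (faults so far: 6)
  step 7: ref 4 -> FAULT, evict 1, frames=[5,4] (faults so far: 7)
  step 8: ref 5 -> HIT, frames=[5,4] (faults so far: 7)
  step 9: ref 5 -> HIT, frames=[5,4] (faults so far: 7)
  step 10: ref 6 -> FAULT, evict 4, frames=[5,6] (faults so far: 8)
  step 11: ref 3 -> FAULT, evict 5, frames=[3,6] (faults so far: 9)
  step 12: ref 1 -> FAULT, evict 6, frames=[3,1] (faults so far: 10)
  step 13: ref 5 -> FAULT, evict 3, frames=[5,1] (faults so far: 11)
  step 14: ref 1 -> HIT, frames=[5,1] (faults so far: 11)
  step 15: ref 6 -> FAULT, evict 5, frames=[6,1] (faults so far: 12)
  LRU total faults: 12
--- Optimal ---
  step 0: ref 1 -> FAULT, frames=[1,-] (faults so far: 1)
  step 1: ref 5 -> FAULT, frames=[1,5] (faults so far: 2)
  step 2: ref 6 -> FAULT, evict 1, frames=[6,5] (faults so far: 3)
  step 3: ref 5 -> HIT, frames=[6,5] (faults so far: 3)
  step 4: ref 3 -> FAULT, evict 6, frames=[3,5] (faults so far: 4)
  step 5: ref 1 -> FAULT, evict 3, frames=[1,5] (faults so far: 5)
  step 6: ref 5 -> HIT, frames=[1,5] (faults so far: 5)
  step 7: ref 4 -> FAULT, evict 1, frames=[4,5] (faults so far: 6)
  step 8: ref 5 -> HIT, frames=[4,5] (faults so far: 6)
  step 9: ref 5 -> HIT, frames=[4,5] (faults so far: 6)
  step 10: ref 6 -> FAULT, evict 4, frames=[6,5] (faults so far: 7)
  step 11: ref 3 -> FAULT, evict 6, frames=[3,5] (faults so far: 8)
  step 12: ref 1 -> FAULT, evict 3, frames=[1,5] (faults so far: 9)
  step 13: ref 5 -> HIT, frames=[1,5] (faults so far: 9)
  step 14: ref 1 -> HIT, frames=[1,5] (faults so far: 9)
  step 15: ref 6 -> FAULT, evict 1, frames=[6,5] (faults so far: 10)
  Optimal total faults: 10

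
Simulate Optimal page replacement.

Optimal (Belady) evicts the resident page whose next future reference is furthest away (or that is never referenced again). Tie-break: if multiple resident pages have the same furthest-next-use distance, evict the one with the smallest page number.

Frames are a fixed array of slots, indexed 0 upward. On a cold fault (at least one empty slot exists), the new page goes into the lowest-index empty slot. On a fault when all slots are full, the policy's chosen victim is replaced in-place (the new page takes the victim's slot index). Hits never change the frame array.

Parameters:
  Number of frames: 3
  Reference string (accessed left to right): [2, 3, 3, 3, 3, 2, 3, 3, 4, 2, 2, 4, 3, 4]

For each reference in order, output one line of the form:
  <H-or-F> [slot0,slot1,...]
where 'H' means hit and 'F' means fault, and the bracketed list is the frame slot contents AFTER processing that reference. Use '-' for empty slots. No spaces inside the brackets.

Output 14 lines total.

F [2,-,-]
F [2,3,-]
H [2,3,-]
H [2,3,-]
H [2,3,-]
H [2,3,-]
H [2,3,-]
H [2,3,-]
F [2,3,4]
H [2,3,4]
H [2,3,4]
H [2,3,4]
H [2,3,4]
H [2,3,4]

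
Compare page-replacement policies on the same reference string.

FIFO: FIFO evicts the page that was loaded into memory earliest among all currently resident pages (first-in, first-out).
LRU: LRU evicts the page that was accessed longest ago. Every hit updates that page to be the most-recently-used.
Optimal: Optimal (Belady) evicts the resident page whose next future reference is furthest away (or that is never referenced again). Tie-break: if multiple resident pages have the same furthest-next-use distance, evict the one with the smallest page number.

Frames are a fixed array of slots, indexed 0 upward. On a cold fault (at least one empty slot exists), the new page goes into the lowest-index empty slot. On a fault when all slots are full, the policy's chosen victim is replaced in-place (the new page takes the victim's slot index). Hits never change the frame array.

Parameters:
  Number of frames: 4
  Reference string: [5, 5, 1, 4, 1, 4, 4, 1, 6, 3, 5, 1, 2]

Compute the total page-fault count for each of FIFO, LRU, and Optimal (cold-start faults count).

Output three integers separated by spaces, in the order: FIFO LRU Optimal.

Answer: 8 7 6

Derivation:
--- FIFO ---
  step 0: ref 5 -> FAULT, frames=[5,-,-,-] (faults so far: 1)
  step 1: ref 5 -> HIT, frames=[5,-,-,-] (faults so far: 1)
  step 2: ref 1 -> FAULT, frames=[5,1,-,-] (faults so far: 2)
  step 3: ref 4 -> FAULT, frames=[5,1,4,-] (faults so far: 3)
  step 4: ref 1 -> HIT, frames=[5,1,4,-] (faults so far: 3)
  step 5: ref 4 -> HIT, frames=[5,1,4,-] (faults so far: 3)
  step 6: ref 4 -> HIT, frames=[5,1,4,-] (faults so far: 3)
  step 7: ref 1 -> HIT, frames=[5,1,4,-] (faults so far: 3)
  step 8: ref 6 -> FAULT, frames=[5,1,4,6] (faults so far: 4)
  step 9: ref 3 -> FAULT, evict 5, frames=[3,1,4,6] (faults so far: 5)
  step 10: ref 5 -> FAULT, evict 1, frames=[3,5,4,6] (faults so far: 6)
  step 11: ref 1 -> FAULT, evict 4, frames=[3,5,1,6] (faults so far: 7)
  step 12: ref 2 -> FAULT, evict 6, frames=[3,5,1,2] (faults so far: 8)
  FIFO total faults: 8
--- LRU ---
  step 0: ref 5 -> FAULT, frames=[5,-,-,-] (faults so far: 1)
  step 1: ref 5 -> HIT, frames=[5,-,-,-] (faults so far: 1)
  step 2: ref 1 -> FAULT, frames=[5,1,-,-] (faults so far: 2)
  step 3: ref 4 -> FAULT, frames=[5,1,4,-] (faults so far: 3)
  step 4: ref 1 -> HIT, frames=[5,1,4,-] (faults so far: 3)
  step 5: ref 4 -> HIT, frames=[5,1,4,-] (faults so far: 3)
  step 6: ref 4 -> HIT, frames=[5,1,4,-] (faults so far: 3)
  step 7: ref 1 -> HIT, frames=[5,1,4,-] (faults so far: 3)
  step 8: ref 6 -> FAULT, frames=[5,1,4,6] (faults so far: 4)
  step 9: ref 3 -> FAULT, evict 5, frames=[3,1,4,6] (faults so far: 5)
  step 10: ref 5 -> FAULT, evict 4, frames=[3,1,5,6] (faults so far: 6)
  step 11: ref 1 -> HIT, frames=[3,1,5,6] (faults so far: 6)
  step 12: ref 2 -> FAULT, evict 6, frames=[3,1,5,2] (faults so far: 7)
  LRU total faults: 7
--- Optimal ---
  step 0: ref 5 -> FAULT, frames=[5,-,-,-] (faults so far: 1)
  step 1: ref 5 -> HIT, frames=[5,-,-,-] (faults so far: 1)
  step 2: ref 1 -> FAULT, frames=[5,1,-,-] (faults so far: 2)
  step 3: ref 4 -> FAULT, frames=[5,1,4,-] (faults so far: 3)
  step 4: ref 1 -> HIT, frames=[5,1,4,-] (faults so far: 3)
  step 5: ref 4 -> HIT, frames=[5,1,4,-] (faults so far: 3)
  step 6: ref 4 -> HIT, frames=[5,1,4,-] (faults so far: 3)
  step 7: ref 1 -> HIT, frames=[5,1,4,-] (faults so far: 3)
  step 8: ref 6 -> FAULT, frames=[5,1,4,6] (faults so far: 4)
  step 9: ref 3 -> FAULT, evict 4, frames=[5,1,3,6] (faults so far: 5)
  step 10: ref 5 -> HIT, frames=[5,1,3,6] (faults so far: 5)
  step 11: ref 1 -> HIT, frames=[5,1,3,6] (faults so far: 5)
  step 12: ref 2 -> FAULT, evict 1, frames=[5,2,3,6] (faults so far: 6)
  Optimal total faults: 6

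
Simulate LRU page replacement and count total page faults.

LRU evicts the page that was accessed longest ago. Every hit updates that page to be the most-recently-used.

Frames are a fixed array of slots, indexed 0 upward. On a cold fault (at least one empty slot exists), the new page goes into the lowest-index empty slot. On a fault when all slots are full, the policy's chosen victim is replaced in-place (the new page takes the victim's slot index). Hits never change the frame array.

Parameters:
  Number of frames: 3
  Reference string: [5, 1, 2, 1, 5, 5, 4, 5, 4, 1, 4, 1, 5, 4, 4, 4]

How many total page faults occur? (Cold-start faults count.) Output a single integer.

Answer: 4

Derivation:
Step 0: ref 5 → FAULT, frames=[5,-,-]
Step 1: ref 1 → FAULT, frames=[5,1,-]
Step 2: ref 2 → FAULT, frames=[5,1,2]
Step 3: ref 1 → HIT, frames=[5,1,2]
Step 4: ref 5 → HIT, frames=[5,1,2]
Step 5: ref 5 → HIT, frames=[5,1,2]
Step 6: ref 4 → FAULT (evict 2), frames=[5,1,4]
Step 7: ref 5 → HIT, frames=[5,1,4]
Step 8: ref 4 → HIT, frames=[5,1,4]
Step 9: ref 1 → HIT, frames=[5,1,4]
Step 10: ref 4 → HIT, frames=[5,1,4]
Step 11: ref 1 → HIT, frames=[5,1,4]
Step 12: ref 5 → HIT, frames=[5,1,4]
Step 13: ref 4 → HIT, frames=[5,1,4]
Step 14: ref 4 → HIT, frames=[5,1,4]
Step 15: ref 4 → HIT, frames=[5,1,4]
Total faults: 4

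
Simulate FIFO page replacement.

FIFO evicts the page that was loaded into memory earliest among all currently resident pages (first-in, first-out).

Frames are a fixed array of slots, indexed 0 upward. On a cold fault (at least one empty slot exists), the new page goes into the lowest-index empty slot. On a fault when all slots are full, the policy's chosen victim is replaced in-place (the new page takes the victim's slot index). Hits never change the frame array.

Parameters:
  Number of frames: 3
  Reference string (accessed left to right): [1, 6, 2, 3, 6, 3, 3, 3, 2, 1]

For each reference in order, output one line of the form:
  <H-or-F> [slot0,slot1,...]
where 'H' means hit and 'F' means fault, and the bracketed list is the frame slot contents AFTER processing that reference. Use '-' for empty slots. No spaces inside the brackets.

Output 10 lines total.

F [1,-,-]
F [1,6,-]
F [1,6,2]
F [3,6,2]
H [3,6,2]
H [3,6,2]
H [3,6,2]
H [3,6,2]
H [3,6,2]
F [3,1,2]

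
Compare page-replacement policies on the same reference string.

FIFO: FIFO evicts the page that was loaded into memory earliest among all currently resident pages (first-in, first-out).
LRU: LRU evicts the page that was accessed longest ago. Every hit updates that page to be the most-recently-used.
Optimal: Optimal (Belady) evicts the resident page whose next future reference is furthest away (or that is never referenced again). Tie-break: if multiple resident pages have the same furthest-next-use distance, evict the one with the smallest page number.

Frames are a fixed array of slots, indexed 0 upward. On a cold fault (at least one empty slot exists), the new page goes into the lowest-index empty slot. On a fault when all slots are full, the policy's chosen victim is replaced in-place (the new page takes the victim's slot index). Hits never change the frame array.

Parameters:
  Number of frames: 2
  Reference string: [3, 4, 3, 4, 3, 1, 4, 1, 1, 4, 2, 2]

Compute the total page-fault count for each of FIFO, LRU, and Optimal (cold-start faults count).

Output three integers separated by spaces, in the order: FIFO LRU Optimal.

Answer: 4 5 4

Derivation:
--- FIFO ---
  step 0: ref 3 -> FAULT, frames=[3,-] (faults so far: 1)
  step 1: ref 4 -> FAULT, frames=[3,4] (faults so far: 2)
  step 2: ref 3 -> HIT, frames=[3,4] (faults so far: 2)
  step 3: ref 4 -> HIT, frames=[3,4] (faults so far: 2)
  step 4: ref 3 -> HIT, frames=[3,4] (faults so far: 2)
  step 5: ref 1 -> FAULT, evict 3, frames=[1,4] (faults so far: 3)
  step 6: ref 4 -> HIT, frames=[1,4] (faults so far: 3)
  step 7: ref 1 -> HIT, frames=[1,4] (faults so far: 3)
  step 8: ref 1 -> HIT, frames=[1,4] (faults so far: 3)
  step 9: ref 4 -> HIT, frames=[1,4] (faults so far: 3)
  step 10: ref 2 -> FAULT, evict 4, frames=[1,2] (faults so far: 4)
  step 11: ref 2 -> HIT, frames=[1,2] (faults so far: 4)
  FIFO total faults: 4
--- LRU ---
  step 0: ref 3 -> FAULT, frames=[3,-] (faults so far: 1)
  step 1: ref 4 -> FAULT, frames=[3,4] (faults so far: 2)
  step 2: ref 3 -> HIT, frames=[3,4] (faults so far: 2)
  step 3: ref 4 -> HIT, frames=[3,4] (faults so far: 2)
  step 4: ref 3 -> HIT, frames=[3,4] (faults so far: 2)
  step 5: ref 1 -> FAULT, evict 4, frames=[3,1] (faults so far: 3)
  step 6: ref 4 -> FAULT, evict 3, frames=[4,1] (faults so far: 4)
  step 7: ref 1 -> HIT, frames=[4,1] (faults so far: 4)
  step 8: ref 1 -> HIT, frames=[4,1] (faults so far: 4)
  step 9: ref 4 -> HIT, frames=[4,1] (faults so far: 4)
  step 10: ref 2 -> FAULT, evict 1, frames=[4,2] (faults so far: 5)
  step 11: ref 2 -> HIT, frames=[4,2] (faults so far: 5)
  LRU total faults: 5
--- Optimal ---
  step 0: ref 3 -> FAULT, frames=[3,-] (faults so far: 1)
  step 1: ref 4 -> FAULT, frames=[3,4] (faults so far: 2)
  step 2: ref 3 -> HIT, frames=[3,4] (faults so far: 2)
  step 3: ref 4 -> HIT, frames=[3,4] (faults so far: 2)
  step 4: ref 3 -> HIT, frames=[3,4] (faults so far: 2)
  step 5: ref 1 -> FAULT, evict 3, frames=[1,4] (faults so far: 3)
  step 6: ref 4 -> HIT, frames=[1,4] (faults so far: 3)
  step 7: ref 1 -> HIT, frames=[1,4] (faults so far: 3)
  step 8: ref 1 -> HIT, frames=[1,4] (faults so far: 3)
  step 9: ref 4 -> HIT, frames=[1,4] (faults so far: 3)
  step 10: ref 2 -> FAULT, evict 1, frames=[2,4] (faults so far: 4)
  step 11: ref 2 -> HIT, frames=[2,4] (faults so far: 4)
  Optimal total faults: 4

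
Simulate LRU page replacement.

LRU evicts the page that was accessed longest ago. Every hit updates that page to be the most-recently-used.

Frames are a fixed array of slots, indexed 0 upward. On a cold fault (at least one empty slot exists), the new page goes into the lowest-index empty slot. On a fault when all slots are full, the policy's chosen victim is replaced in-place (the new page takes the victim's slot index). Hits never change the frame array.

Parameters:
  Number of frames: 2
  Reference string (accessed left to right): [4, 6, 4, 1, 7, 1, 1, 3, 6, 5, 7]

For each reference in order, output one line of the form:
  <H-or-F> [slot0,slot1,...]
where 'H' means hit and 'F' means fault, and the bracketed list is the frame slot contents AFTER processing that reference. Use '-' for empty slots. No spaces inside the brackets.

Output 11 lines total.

F [4,-]
F [4,6]
H [4,6]
F [4,1]
F [7,1]
H [7,1]
H [7,1]
F [3,1]
F [3,6]
F [5,6]
F [5,7]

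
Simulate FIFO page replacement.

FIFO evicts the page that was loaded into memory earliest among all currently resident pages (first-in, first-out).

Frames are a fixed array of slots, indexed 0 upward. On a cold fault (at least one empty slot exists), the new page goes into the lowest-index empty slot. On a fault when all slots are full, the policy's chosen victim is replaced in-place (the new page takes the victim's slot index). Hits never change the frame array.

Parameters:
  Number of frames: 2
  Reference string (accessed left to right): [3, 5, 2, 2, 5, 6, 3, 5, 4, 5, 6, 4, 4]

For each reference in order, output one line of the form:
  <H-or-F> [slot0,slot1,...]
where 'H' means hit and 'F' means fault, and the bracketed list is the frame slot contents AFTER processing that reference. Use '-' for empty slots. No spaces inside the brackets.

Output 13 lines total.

F [3,-]
F [3,5]
F [2,5]
H [2,5]
H [2,5]
F [2,6]
F [3,6]
F [3,5]
F [4,5]
H [4,5]
F [4,6]
H [4,6]
H [4,6]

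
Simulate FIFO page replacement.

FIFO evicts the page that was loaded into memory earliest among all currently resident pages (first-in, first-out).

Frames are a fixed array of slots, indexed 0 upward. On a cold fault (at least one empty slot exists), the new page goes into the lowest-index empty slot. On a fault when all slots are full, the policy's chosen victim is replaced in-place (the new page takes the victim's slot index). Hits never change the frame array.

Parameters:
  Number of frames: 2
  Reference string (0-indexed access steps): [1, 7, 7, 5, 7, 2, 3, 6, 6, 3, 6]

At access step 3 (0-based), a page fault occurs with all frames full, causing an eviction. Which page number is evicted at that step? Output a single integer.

Answer: 1

Derivation:
Step 0: ref 1 -> FAULT, frames=[1,-]
Step 1: ref 7 -> FAULT, frames=[1,7]
Step 2: ref 7 -> HIT, frames=[1,7]
Step 3: ref 5 -> FAULT, evict 1, frames=[5,7]
At step 3: evicted page 1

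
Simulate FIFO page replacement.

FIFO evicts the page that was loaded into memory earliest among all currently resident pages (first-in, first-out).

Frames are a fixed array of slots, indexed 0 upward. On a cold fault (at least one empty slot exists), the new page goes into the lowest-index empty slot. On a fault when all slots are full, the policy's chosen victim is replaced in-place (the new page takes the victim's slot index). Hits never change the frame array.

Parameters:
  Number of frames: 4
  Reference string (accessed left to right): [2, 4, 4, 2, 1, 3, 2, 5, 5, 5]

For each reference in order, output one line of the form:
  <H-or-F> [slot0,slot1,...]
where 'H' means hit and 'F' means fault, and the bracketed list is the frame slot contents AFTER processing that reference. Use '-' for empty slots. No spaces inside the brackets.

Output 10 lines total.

F [2,-,-,-]
F [2,4,-,-]
H [2,4,-,-]
H [2,4,-,-]
F [2,4,1,-]
F [2,4,1,3]
H [2,4,1,3]
F [5,4,1,3]
H [5,4,1,3]
H [5,4,1,3]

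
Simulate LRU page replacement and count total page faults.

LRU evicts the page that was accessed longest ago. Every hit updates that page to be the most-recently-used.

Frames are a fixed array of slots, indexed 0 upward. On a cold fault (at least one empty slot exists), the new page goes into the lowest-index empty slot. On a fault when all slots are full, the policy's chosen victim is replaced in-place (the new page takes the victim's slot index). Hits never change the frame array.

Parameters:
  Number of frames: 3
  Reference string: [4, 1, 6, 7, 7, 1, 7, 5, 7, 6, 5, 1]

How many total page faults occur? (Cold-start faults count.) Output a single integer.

Step 0: ref 4 → FAULT, frames=[4,-,-]
Step 1: ref 1 → FAULT, frames=[4,1,-]
Step 2: ref 6 → FAULT, frames=[4,1,6]
Step 3: ref 7 → FAULT (evict 4), frames=[7,1,6]
Step 4: ref 7 → HIT, frames=[7,1,6]
Step 5: ref 1 → HIT, frames=[7,1,6]
Step 6: ref 7 → HIT, frames=[7,1,6]
Step 7: ref 5 → FAULT (evict 6), frames=[7,1,5]
Step 8: ref 7 → HIT, frames=[7,1,5]
Step 9: ref 6 → FAULT (evict 1), frames=[7,6,5]
Step 10: ref 5 → HIT, frames=[7,6,5]
Step 11: ref 1 → FAULT (evict 7), frames=[1,6,5]
Total faults: 7

Answer: 7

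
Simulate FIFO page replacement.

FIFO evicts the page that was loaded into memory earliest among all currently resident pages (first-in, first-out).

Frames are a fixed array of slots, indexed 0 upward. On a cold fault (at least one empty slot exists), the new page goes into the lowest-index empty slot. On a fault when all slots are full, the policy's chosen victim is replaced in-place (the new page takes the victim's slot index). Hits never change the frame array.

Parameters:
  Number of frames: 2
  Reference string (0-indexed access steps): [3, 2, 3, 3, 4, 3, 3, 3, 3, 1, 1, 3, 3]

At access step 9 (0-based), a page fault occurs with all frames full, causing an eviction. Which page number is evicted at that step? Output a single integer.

Answer: 4

Derivation:
Step 0: ref 3 -> FAULT, frames=[3,-]
Step 1: ref 2 -> FAULT, frames=[3,2]
Step 2: ref 3 -> HIT, frames=[3,2]
Step 3: ref 3 -> HIT, frames=[3,2]
Step 4: ref 4 -> FAULT, evict 3, frames=[4,2]
Step 5: ref 3 -> FAULT, evict 2, frames=[4,3]
Step 6: ref 3 -> HIT, frames=[4,3]
Step 7: ref 3 -> HIT, frames=[4,3]
Step 8: ref 3 -> HIT, frames=[4,3]
Step 9: ref 1 -> FAULT, evict 4, frames=[1,3]
At step 9: evicted page 4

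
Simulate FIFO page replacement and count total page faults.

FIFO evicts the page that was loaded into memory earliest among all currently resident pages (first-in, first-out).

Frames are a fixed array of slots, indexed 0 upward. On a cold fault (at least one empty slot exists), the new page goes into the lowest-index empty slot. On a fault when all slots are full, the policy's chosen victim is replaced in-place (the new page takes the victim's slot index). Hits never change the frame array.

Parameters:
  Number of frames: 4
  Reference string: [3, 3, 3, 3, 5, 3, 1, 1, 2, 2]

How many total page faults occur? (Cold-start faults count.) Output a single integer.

Answer: 4

Derivation:
Step 0: ref 3 → FAULT, frames=[3,-,-,-]
Step 1: ref 3 → HIT, frames=[3,-,-,-]
Step 2: ref 3 → HIT, frames=[3,-,-,-]
Step 3: ref 3 → HIT, frames=[3,-,-,-]
Step 4: ref 5 → FAULT, frames=[3,5,-,-]
Step 5: ref 3 → HIT, frames=[3,5,-,-]
Step 6: ref 1 → FAULT, frames=[3,5,1,-]
Step 7: ref 1 → HIT, frames=[3,5,1,-]
Step 8: ref 2 → FAULT, frames=[3,5,1,2]
Step 9: ref 2 → HIT, frames=[3,5,1,2]
Total faults: 4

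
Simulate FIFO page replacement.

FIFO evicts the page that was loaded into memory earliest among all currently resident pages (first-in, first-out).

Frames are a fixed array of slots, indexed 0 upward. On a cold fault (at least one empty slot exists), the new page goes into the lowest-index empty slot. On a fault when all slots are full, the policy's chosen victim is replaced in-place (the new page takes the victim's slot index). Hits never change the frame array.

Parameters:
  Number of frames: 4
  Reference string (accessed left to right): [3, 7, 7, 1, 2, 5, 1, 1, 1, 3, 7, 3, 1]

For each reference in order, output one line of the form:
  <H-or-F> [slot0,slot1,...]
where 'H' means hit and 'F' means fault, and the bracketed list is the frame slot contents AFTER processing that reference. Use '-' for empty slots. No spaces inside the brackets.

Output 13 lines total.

F [3,-,-,-]
F [3,7,-,-]
H [3,7,-,-]
F [3,7,1,-]
F [3,7,1,2]
F [5,7,1,2]
H [5,7,1,2]
H [5,7,1,2]
H [5,7,1,2]
F [5,3,1,2]
F [5,3,7,2]
H [5,3,7,2]
F [5,3,7,1]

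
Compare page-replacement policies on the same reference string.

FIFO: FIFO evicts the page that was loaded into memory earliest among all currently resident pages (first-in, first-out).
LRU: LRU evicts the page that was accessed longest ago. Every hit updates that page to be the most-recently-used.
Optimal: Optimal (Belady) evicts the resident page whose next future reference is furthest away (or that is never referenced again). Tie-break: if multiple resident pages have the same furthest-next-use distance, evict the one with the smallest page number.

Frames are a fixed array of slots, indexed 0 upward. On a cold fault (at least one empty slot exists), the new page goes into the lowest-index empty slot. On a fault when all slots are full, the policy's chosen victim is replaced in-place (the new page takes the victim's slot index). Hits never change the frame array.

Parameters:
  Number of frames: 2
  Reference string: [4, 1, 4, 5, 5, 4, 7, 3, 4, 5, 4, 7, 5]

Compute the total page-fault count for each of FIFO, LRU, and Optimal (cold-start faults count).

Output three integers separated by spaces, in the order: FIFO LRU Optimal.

--- FIFO ---
  step 0: ref 4 -> FAULT, frames=[4,-] (faults so far: 1)
  step 1: ref 1 -> FAULT, frames=[4,1] (faults so far: 2)
  step 2: ref 4 -> HIT, frames=[4,1] (faults so far: 2)
  step 3: ref 5 -> FAULT, evict 4, frames=[5,1] (faults so far: 3)
  step 4: ref 5 -> HIT, frames=[5,1] (faults so far: 3)
  step 5: ref 4 -> FAULT, evict 1, frames=[5,4] (faults so far: 4)
  step 6: ref 7 -> FAULT, evict 5, frames=[7,4] (faults so far: 5)
  step 7: ref 3 -> FAULT, evict 4, frames=[7,3] (faults so far: 6)
  step 8: ref 4 -> FAULT, evict 7, frames=[4,3] (faults so far: 7)
  step 9: ref 5 -> FAULT, evict 3, frames=[4,5] (faults so far: 8)
  step 10: ref 4 -> HIT, frames=[4,5] (faults so far: 8)
  step 11: ref 7 -> FAULT, evict 4, frames=[7,5] (faults so far: 9)
  step 12: ref 5 -> HIT, frames=[7,5] (faults so far: 9)
  FIFO total faults: 9
--- LRU ---
  step 0: ref 4 -> FAULT, frames=[4,-] (faults so far: 1)
  step 1: ref 1 -> FAULT, frames=[4,1] (faults so far: 2)
  step 2: ref 4 -> HIT, frames=[4,1] (faults so far: 2)
  step 3: ref 5 -> FAULT, evict 1, frames=[4,5] (faults so far: 3)
  step 4: ref 5 -> HIT, frames=[4,5] (faults so far: 3)
  step 5: ref 4 -> HIT, frames=[4,5] (faults so far: 3)
  step 6: ref 7 -> FAULT, evict 5, frames=[4,7] (faults so far: 4)
  step 7: ref 3 -> FAULT, evict 4, frames=[3,7] (faults so far: 5)
  step 8: ref 4 -> FAULT, evict 7, frames=[3,4] (faults so far: 6)
  step 9: ref 5 -> FAULT, evict 3, frames=[5,4] (faults so far: 7)
  step 10: ref 4 -> HIT, frames=[5,4] (faults so far: 7)
  step 11: ref 7 -> FAULT, evict 5, frames=[7,4] (faults so far: 8)
  step 12: ref 5 -> FAULT, evict 4, frames=[7,5] (faults so far: 9)
  LRU total faults: 9
--- Optimal ---
  step 0: ref 4 -> FAULT, frames=[4,-] (faults so far: 1)
  step 1: ref 1 -> FAULT, frames=[4,1] (faults so far: 2)
  step 2: ref 4 -> HIT, frames=[4,1] (faults so far: 2)
  step 3: ref 5 -> FAULT, evict 1, frames=[4,5] (faults so far: 3)
  step 4: ref 5 -> HIT, frames=[4,5] (faults so far: 3)
  step 5: ref 4 -> HIT, frames=[4,5] (faults so far: 3)
  step 6: ref 7 -> FAULT, evict 5, frames=[4,7] (faults so far: 4)
  step 7: ref 3 -> FAULT, evict 7, frames=[4,3] (faults so far: 5)
  step 8: ref 4 -> HIT, frames=[4,3] (faults so far: 5)
  step 9: ref 5 -> FAULT, evict 3, frames=[4,5] (faults so far: 6)
  step 10: ref 4 -> HIT, frames=[4,5] (faults so far: 6)
  step 11: ref 7 -> FAULT, evict 4, frames=[7,5] (faults so far: 7)
  step 12: ref 5 -> HIT, frames=[7,5] (faults so far: 7)
  Optimal total faults: 7

Answer: 9 9 7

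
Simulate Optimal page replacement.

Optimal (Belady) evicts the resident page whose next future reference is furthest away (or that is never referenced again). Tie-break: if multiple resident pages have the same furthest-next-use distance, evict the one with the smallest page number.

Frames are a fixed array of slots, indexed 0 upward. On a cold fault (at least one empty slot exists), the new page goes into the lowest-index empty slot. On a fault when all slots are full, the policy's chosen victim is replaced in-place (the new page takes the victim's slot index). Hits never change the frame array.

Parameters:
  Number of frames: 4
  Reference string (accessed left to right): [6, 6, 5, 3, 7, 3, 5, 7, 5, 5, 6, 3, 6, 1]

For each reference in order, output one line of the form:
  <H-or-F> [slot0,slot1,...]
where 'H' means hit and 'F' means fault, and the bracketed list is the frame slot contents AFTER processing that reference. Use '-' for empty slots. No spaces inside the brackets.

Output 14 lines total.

F [6,-,-,-]
H [6,-,-,-]
F [6,5,-,-]
F [6,5,3,-]
F [6,5,3,7]
H [6,5,3,7]
H [6,5,3,7]
H [6,5,3,7]
H [6,5,3,7]
H [6,5,3,7]
H [6,5,3,7]
H [6,5,3,7]
H [6,5,3,7]
F [6,5,1,7]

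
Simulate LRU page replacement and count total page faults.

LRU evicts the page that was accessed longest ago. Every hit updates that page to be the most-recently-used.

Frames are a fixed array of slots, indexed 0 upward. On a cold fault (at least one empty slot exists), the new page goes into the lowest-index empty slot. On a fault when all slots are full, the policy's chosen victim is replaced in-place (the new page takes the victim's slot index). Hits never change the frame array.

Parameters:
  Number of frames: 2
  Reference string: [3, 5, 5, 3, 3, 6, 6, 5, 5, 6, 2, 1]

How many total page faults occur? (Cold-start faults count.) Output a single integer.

Answer: 6

Derivation:
Step 0: ref 3 → FAULT, frames=[3,-]
Step 1: ref 5 → FAULT, frames=[3,5]
Step 2: ref 5 → HIT, frames=[3,5]
Step 3: ref 3 → HIT, frames=[3,5]
Step 4: ref 3 → HIT, frames=[3,5]
Step 5: ref 6 → FAULT (evict 5), frames=[3,6]
Step 6: ref 6 → HIT, frames=[3,6]
Step 7: ref 5 → FAULT (evict 3), frames=[5,6]
Step 8: ref 5 → HIT, frames=[5,6]
Step 9: ref 6 → HIT, frames=[5,6]
Step 10: ref 2 → FAULT (evict 5), frames=[2,6]
Step 11: ref 1 → FAULT (evict 6), frames=[2,1]
Total faults: 6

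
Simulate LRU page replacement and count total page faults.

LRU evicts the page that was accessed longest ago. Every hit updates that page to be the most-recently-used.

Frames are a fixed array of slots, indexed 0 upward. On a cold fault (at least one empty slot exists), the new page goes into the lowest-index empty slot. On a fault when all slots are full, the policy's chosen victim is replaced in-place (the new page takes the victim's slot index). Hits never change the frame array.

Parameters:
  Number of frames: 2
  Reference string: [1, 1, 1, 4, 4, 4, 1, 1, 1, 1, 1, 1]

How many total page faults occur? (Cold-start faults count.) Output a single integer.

Step 0: ref 1 → FAULT, frames=[1,-]
Step 1: ref 1 → HIT, frames=[1,-]
Step 2: ref 1 → HIT, frames=[1,-]
Step 3: ref 4 → FAULT, frames=[1,4]
Step 4: ref 4 → HIT, frames=[1,4]
Step 5: ref 4 → HIT, frames=[1,4]
Step 6: ref 1 → HIT, frames=[1,4]
Step 7: ref 1 → HIT, frames=[1,4]
Step 8: ref 1 → HIT, frames=[1,4]
Step 9: ref 1 → HIT, frames=[1,4]
Step 10: ref 1 → HIT, frames=[1,4]
Step 11: ref 1 → HIT, frames=[1,4]
Total faults: 2

Answer: 2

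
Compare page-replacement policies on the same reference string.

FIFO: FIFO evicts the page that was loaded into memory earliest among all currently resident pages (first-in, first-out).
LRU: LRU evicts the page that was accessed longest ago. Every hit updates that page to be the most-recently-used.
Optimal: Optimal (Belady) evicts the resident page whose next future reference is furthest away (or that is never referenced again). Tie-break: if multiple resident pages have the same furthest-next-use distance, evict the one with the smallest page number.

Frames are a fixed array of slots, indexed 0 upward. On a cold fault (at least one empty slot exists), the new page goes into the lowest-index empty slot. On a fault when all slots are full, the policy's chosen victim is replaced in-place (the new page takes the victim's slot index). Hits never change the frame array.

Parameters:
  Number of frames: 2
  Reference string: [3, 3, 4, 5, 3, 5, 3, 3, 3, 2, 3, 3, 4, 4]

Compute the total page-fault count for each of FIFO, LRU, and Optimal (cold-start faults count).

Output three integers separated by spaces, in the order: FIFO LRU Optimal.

--- FIFO ---
  step 0: ref 3 -> FAULT, frames=[3,-] (faults so far: 1)
  step 1: ref 3 -> HIT, frames=[3,-] (faults so far: 1)
  step 2: ref 4 -> FAULT, frames=[3,4] (faults so far: 2)
  step 3: ref 5 -> FAULT, evict 3, frames=[5,4] (faults so far: 3)
  step 4: ref 3 -> FAULT, evict 4, frames=[5,3] (faults so far: 4)
  step 5: ref 5 -> HIT, frames=[5,3] (faults so far: 4)
  step 6: ref 3 -> HIT, frames=[5,3] (faults so far: 4)
  step 7: ref 3 -> HIT, frames=[5,3] (faults so far: 4)
  step 8: ref 3 -> HIT, frames=[5,3] (faults so far: 4)
  step 9: ref 2 -> FAULT, evict 5, frames=[2,3] (faults so far: 5)
  step 10: ref 3 -> HIT, frames=[2,3] (faults so far: 5)
  step 11: ref 3 -> HIT, frames=[2,3] (faults so far: 5)
  step 12: ref 4 -> FAULT, evict 3, frames=[2,4] (faults so far: 6)
  step 13: ref 4 -> HIT, frames=[2,4] (faults so far: 6)
  FIFO total faults: 6
--- LRU ---
  step 0: ref 3 -> FAULT, frames=[3,-] (faults so far: 1)
  step 1: ref 3 -> HIT, frames=[3,-] (faults so far: 1)
  step 2: ref 4 -> FAULT, frames=[3,4] (faults so far: 2)
  step 3: ref 5 -> FAULT, evict 3, frames=[5,4] (faults so far: 3)
  step 4: ref 3 -> FAULT, evict 4, frames=[5,3] (faults so far: 4)
  step 5: ref 5 -> HIT, frames=[5,3] (faults so far: 4)
  step 6: ref 3 -> HIT, frames=[5,3] (faults so far: 4)
  step 7: ref 3 -> HIT, frames=[5,3] (faults so far: 4)
  step 8: ref 3 -> HIT, frames=[5,3] (faults so far: 4)
  step 9: ref 2 -> FAULT, evict 5, frames=[2,3] (faults so far: 5)
  step 10: ref 3 -> HIT, frames=[2,3] (faults so far: 5)
  step 11: ref 3 -> HIT, frames=[2,3] (faults so far: 5)
  step 12: ref 4 -> FAULT, evict 2, frames=[4,3] (faults so far: 6)
  step 13: ref 4 -> HIT, frames=[4,3] (faults so far: 6)
  LRU total faults: 6
--- Optimal ---
  step 0: ref 3 -> FAULT, frames=[3,-] (faults so far: 1)
  step 1: ref 3 -> HIT, frames=[3,-] (faults so far: 1)
  step 2: ref 4 -> FAULT, frames=[3,4] (faults so far: 2)
  step 3: ref 5 -> FAULT, evict 4, frames=[3,5] (faults so far: 3)
  step 4: ref 3 -> HIT, frames=[3,5] (faults so far: 3)
  step 5: ref 5 -> HIT, frames=[3,5] (faults so far: 3)
  step 6: ref 3 -> HIT, frames=[3,5] (faults so far: 3)
  step 7: ref 3 -> HIT, frames=[3,5] (faults so far: 3)
  step 8: ref 3 -> HIT, frames=[3,5] (faults so far: 3)
  step 9: ref 2 -> FAULT, evict 5, frames=[3,2] (faults so far: 4)
  step 10: ref 3 -> HIT, frames=[3,2] (faults so far: 4)
  step 11: ref 3 -> HIT, frames=[3,2] (faults so far: 4)
  step 12: ref 4 -> FAULT, evict 2, frames=[3,4] (faults so far: 5)
  step 13: ref 4 -> HIT, frames=[3,4] (faults so far: 5)
  Optimal total faults: 5

Answer: 6 6 5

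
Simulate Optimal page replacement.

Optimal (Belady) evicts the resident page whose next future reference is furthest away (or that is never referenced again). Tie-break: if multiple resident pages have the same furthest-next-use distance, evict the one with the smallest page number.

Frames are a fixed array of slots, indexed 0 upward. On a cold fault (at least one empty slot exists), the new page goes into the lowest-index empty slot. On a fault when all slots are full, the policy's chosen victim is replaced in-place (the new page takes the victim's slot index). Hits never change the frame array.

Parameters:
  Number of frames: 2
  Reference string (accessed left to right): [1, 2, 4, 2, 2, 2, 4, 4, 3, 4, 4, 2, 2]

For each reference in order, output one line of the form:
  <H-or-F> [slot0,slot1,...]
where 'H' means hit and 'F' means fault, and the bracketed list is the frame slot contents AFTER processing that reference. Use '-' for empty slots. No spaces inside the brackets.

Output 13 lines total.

F [1,-]
F [1,2]
F [4,2]
H [4,2]
H [4,2]
H [4,2]
H [4,2]
H [4,2]
F [4,3]
H [4,3]
H [4,3]
F [4,2]
H [4,2]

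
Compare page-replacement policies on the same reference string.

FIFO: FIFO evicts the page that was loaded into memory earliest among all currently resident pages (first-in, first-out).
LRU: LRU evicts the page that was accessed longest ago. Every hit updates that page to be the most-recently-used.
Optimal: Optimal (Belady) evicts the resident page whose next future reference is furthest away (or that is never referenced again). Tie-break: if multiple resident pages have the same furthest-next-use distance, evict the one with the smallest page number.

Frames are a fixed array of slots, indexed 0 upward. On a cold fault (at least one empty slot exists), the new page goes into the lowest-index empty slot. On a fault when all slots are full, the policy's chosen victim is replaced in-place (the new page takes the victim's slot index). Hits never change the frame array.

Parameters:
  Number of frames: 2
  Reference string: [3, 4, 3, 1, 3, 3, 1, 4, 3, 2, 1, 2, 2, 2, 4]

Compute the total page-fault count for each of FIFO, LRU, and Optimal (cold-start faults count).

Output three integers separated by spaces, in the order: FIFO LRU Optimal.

--- FIFO ---
  step 0: ref 3 -> FAULT, frames=[3,-] (faults so far: 1)
  step 1: ref 4 -> FAULT, frames=[3,4] (faults so far: 2)
  step 2: ref 3 -> HIT, frames=[3,4] (faults so far: 2)
  step 3: ref 1 -> FAULT, evict 3, frames=[1,4] (faults so far: 3)
  step 4: ref 3 -> FAULT, evict 4, frames=[1,3] (faults so far: 4)
  step 5: ref 3 -> HIT, frames=[1,3] (faults so far: 4)
  step 6: ref 1 -> HIT, frames=[1,3] (faults so far: 4)
  step 7: ref 4 -> FAULT, evict 1, frames=[4,3] (faults so far: 5)
  step 8: ref 3 -> HIT, frames=[4,3] (faults so far: 5)
  step 9: ref 2 -> FAULT, evict 3, frames=[4,2] (faults so far: 6)
  step 10: ref 1 -> FAULT, evict 4, frames=[1,2] (faults so far: 7)
  step 11: ref 2 -> HIT, frames=[1,2] (faults so far: 7)
  step 12: ref 2 -> HIT, frames=[1,2] (faults so far: 7)
  step 13: ref 2 -> HIT, frames=[1,2] (faults so far: 7)
  step 14: ref 4 -> FAULT, evict 2, frames=[1,4] (faults so far: 8)
  FIFO total faults: 8
--- LRU ---
  step 0: ref 3 -> FAULT, frames=[3,-] (faults so far: 1)
  step 1: ref 4 -> FAULT, frames=[3,4] (faults so far: 2)
  step 2: ref 3 -> HIT, frames=[3,4] (faults so far: 2)
  step 3: ref 1 -> FAULT, evict 4, frames=[3,1] (faults so far: 3)
  step 4: ref 3 -> HIT, frames=[3,1] (faults so far: 3)
  step 5: ref 3 -> HIT, frames=[3,1] (faults so far: 3)
  step 6: ref 1 -> HIT, frames=[3,1] (faults so far: 3)
  step 7: ref 4 -> FAULT, evict 3, frames=[4,1] (faults so far: 4)
  step 8: ref 3 -> FAULT, evict 1, frames=[4,3] (faults so far: 5)
  step 9: ref 2 -> FAULT, evict 4, frames=[2,3] (faults so far: 6)
  step 10: ref 1 -> FAULT, evict 3, frames=[2,1] (faults so far: 7)
  step 11: ref 2 -> HIT, frames=[2,1] (faults so far: 7)
  step 12: ref 2 -> HIT, frames=[2,1] (faults so far: 7)
  step 13: ref 2 -> HIT, frames=[2,1] (faults so far: 7)
  step 14: ref 4 -> FAULT, evict 1, frames=[2,4] (faults so far: 8)
  LRU total faults: 8
--- Optimal ---
  step 0: ref 3 -> FAULT, frames=[3,-] (faults so far: 1)
  step 1: ref 4 -> FAULT, frames=[3,4] (faults so far: 2)
  step 2: ref 3 -> HIT, frames=[3,4] (faults so far: 2)
  step 3: ref 1 -> FAULT, evict 4, frames=[3,1] (faults so far: 3)
  step 4: ref 3 -> HIT, frames=[3,1] (faults so far: 3)
  step 5: ref 3 -> HIT, frames=[3,1] (faults so far: 3)
  step 6: ref 1 -> HIT, frames=[3,1] (faults so far: 3)
  step 7: ref 4 -> FAULT, evict 1, frames=[3,4] (faults so far: 4)
  step 8: ref 3 -> HIT, frames=[3,4] (faults so far: 4)
  step 9: ref 2 -> FAULT, evict 3, frames=[2,4] (faults so far: 5)
  step 10: ref 1 -> FAULT, evict 4, frames=[2,1] (faults so far: 6)
  step 11: ref 2 -> HIT, frames=[2,1] (faults so far: 6)
  step 12: ref 2 -> HIT, frames=[2,1] (faults so far: 6)
  step 13: ref 2 -> HIT, frames=[2,1] (faults so far: 6)
  step 14: ref 4 -> FAULT, evict 1, frames=[2,4] (faults so far: 7)
  Optimal total faults: 7

Answer: 8 8 7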